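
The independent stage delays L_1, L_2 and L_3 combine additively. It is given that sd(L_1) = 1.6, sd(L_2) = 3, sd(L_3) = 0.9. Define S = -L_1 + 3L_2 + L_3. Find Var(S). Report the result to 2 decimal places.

Var(L_1) = 2.56, Var(L_2) = 9, Var(L_3) = 0.81
By independence, Var(S) = (-1)²Var(L_1) + (3)²Var(L_2) + (1)²Var(L_3)
= (-1)²·2.56 + (3)²·9 + (1)²·0.81 = 84.37

84.37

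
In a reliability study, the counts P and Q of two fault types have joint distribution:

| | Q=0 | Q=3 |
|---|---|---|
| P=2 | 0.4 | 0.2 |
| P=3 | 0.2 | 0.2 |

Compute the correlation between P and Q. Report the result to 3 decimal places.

0.167

E[P] = 2.4,  E[Q] = 1.2
E[PQ] = 3
Cov(P,Q) = E[PQ] − E[P]E[Q] = 3 − (2.4)(1.2) = 0.12
var(P) = 0.24,  var(Q) = 2.16
ρ = 0.12 / √(0.24·2.16) ≈ 0.167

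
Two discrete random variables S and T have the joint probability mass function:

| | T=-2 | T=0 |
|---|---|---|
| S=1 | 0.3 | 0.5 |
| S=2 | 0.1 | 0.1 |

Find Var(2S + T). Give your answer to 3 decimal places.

1.440

E[S] = 1.2,  E[T] = -0.8,  E[ST] = -1
Var(S) = 1.6 − (1.2)² = 0.16;  Var(T) = 1.6 − (-0.8)² = 0.96
Cov(S,T) = -1 − (1.2)(-0.8) = -0.04
Var(2S + T) = (2)²·0.16 + (1)²·0.96 + 2·(2)·(1)·-0.04 = 1.44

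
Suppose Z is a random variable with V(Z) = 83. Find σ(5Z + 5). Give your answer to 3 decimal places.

45.552

V(5Z + 5) = (5)²·83 = 2075
σ(5Z + 5) = √2075 ≈ 45.552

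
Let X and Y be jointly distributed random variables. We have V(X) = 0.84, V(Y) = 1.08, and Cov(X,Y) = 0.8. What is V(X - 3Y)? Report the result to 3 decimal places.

5.760

V(X - 3Y) = (1)²·V(X) + (-3)²·V(Y) + 2·(1)·(-3)·Cov(X,Y)
= 1·0.84 + 9·1.08 + -6·0.8 = 5.76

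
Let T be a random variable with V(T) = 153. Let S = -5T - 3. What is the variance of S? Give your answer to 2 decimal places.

V(-5T - 3) = (-5)²·V(T) = 25·153 = 3825

3825.00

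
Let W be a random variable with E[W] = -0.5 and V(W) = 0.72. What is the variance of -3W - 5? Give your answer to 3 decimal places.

V(-3W - 5) = (-3)²·V(W) = 9·0.72 = 6.48

6.480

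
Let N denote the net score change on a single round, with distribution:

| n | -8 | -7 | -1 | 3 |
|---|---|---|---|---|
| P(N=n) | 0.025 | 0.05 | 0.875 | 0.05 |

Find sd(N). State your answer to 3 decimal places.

E[N] = (-8)(0.025) + (-7)(0.05) + (-1)(0.875) + (3)(0.05) = -1.275
E[N²] = (-8)²(0.025) + (-7)²(0.05) + (-1)²(0.875) + (3)²(0.05) = 5.375
var(N) = E[N²] − (E[N])² = 5.375 − (-1.275)² = 3.749375
sd(N) = √3.749375 ≈ 1.936

1.936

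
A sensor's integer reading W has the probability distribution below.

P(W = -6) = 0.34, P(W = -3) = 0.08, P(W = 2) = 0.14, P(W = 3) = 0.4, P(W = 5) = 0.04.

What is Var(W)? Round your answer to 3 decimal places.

17.760

E[W] = (-6)(0.34) + (-3)(0.08) + (2)(0.14) + (3)(0.4) + (5)(0.04) = -0.6
E[W²] = (-6)²(0.34) + (-3)²(0.08) + (2)²(0.14) + (3)²(0.4) + (5)²(0.04) = 18.12
Var(W) = E[W²] − (E[W])² = 18.12 − (-0.6)² = 17.76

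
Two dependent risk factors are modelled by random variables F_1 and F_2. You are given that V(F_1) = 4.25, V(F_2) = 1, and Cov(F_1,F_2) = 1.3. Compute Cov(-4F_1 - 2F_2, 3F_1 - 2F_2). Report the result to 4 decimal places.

Cov(-4F_1 - 2F_2, 3F_1 - 2F_2) = (-4)(3)V(F_1) + (-2)(-2)V(F_2) + [(-4)(-2) + (-2)(3)]Cov(F_1,F_2)
= -12·4.25 + 4·1 + 2·1.3 = -44.4

-44.4000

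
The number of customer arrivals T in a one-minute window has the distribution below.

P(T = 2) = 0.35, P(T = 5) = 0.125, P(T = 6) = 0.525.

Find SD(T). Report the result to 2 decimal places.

E[T] = (2)(0.35) + (5)(0.125) + (6)(0.525) = 4.475
E[T²] = (2)²(0.35) + (5)²(0.125) + (6)²(0.525) = 23.425
Var(T) = E[T²] − (E[T])² = 23.425 − (4.475)² = 3.399375
SD(T) = √3.399375 ≈ 1.84

1.84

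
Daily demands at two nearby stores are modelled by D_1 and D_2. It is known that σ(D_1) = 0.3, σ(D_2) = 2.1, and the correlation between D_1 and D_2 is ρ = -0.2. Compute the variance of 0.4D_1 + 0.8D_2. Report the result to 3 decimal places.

2.756

var(D_1) = (0.3)² = 0.09;  var(D_2) = (2.1)² = 4.41
Cov(D_1,D_2) = ρ·σ(D_1)·σ(D_2) = -0.2·0.3·2.1 = -0.126
var(0.4D_1 + 0.8D_2) = (0.4)²·var(D_1) + (0.8)²·var(D_2) + 2·(0.4)·(0.8)·Cov(D_1,D_2)
= 0.16·0.09 + 0.64·4.41 + 0.64·-0.126 = 2.75616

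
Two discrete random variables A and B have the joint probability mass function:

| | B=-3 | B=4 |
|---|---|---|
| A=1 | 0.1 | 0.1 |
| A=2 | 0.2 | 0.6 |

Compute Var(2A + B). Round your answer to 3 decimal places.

E[A] = 1.8,  E[B] = 1.9,  E[AB] = 3.7
Var(A) = 3.4 − (1.8)² = 0.16;  Var(B) = 13.9 − (1.9)² = 10.29
Cov(A,B) = 3.7 − (1.8)(1.9) = 0.28
Var(2A + B) = (2)²·0.16 + (1)²·10.29 + 2·(2)·(1)·0.28 = 12.05

12.050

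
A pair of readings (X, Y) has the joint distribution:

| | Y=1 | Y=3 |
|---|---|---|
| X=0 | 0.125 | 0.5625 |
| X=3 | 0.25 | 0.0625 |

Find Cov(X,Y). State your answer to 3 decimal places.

-0.797

E[X] = 0.9375,  E[Y] = 2.25
E[XY] = 1.3125
Cov(X,Y) = E[XY] − E[X]E[Y] = 1.3125 − (0.9375)(2.25) = -0.796875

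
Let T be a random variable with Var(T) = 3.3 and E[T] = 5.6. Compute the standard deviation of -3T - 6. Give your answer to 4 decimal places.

Var(-3T - 6) = (-3)²·3.3 = 29.7
SD(-3T - 6) = √29.7 ≈ 5.4498

5.4498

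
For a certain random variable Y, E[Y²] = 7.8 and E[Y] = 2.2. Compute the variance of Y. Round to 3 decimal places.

2.960

var(Y) = 7.8 − (2.2)² = 2.96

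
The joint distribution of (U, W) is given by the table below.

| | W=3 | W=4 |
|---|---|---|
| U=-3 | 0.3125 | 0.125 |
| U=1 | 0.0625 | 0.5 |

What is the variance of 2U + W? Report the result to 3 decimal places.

E[U] = -0.75,  E[W] = 3.625,  E[UW] = -2.125
Var(U) = 4.5 − (-0.75)² = 3.9375;  Var(W) = 13.375 − (3.625)² = 0.234375
cov(U,W) = -2.125 − (-0.75)(3.625) = 0.59375
Var(2U + W) = (2)²·3.9375 + (1)²·0.234375 + 2·(2)·(1)·0.59375 = 18.359375

18.359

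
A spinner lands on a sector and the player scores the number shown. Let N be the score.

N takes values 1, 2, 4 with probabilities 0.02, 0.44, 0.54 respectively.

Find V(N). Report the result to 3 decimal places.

E[N] = (1)(0.02) + (2)(0.44) + (4)(0.54) = 3.06
E[N²] = (1)²(0.02) + (2)²(0.44) + (4)²(0.54) = 10.42
V(N) = E[N²] − (E[N])² = 10.42 − (3.06)² = 1.0564

1.056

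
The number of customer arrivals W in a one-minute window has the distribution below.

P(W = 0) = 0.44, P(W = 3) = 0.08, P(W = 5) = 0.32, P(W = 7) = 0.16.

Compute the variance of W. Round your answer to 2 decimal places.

7.80

E[W] = (0)(0.44) + (3)(0.08) + (5)(0.32) + (7)(0.16) = 2.96
E[W²] = (0)²(0.44) + (3)²(0.08) + (5)²(0.32) + (7)²(0.16) = 16.56
V(W) = E[W²] − (E[W])² = 16.56 − (2.96)² = 7.7984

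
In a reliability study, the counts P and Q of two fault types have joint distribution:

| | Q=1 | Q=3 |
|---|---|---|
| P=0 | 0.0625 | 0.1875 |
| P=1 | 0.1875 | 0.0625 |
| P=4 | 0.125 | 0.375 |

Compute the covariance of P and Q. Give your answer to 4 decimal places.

E[P] = 2.25,  E[Q] = 2.25
E[PQ] = 5.375
Cov(P,Q) = E[PQ] − E[P]E[Q] = 5.375 − (2.25)(2.25) = 0.3125

0.3125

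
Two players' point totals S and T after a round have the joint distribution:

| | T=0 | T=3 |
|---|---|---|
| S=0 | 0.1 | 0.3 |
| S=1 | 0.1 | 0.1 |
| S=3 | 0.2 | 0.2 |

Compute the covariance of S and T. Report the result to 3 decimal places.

-0.420

E[S] = 1.4,  E[T] = 1.8
E[ST] = 2.1
Cov(S,T) = E[ST] − E[S]E[T] = 2.1 − (1.4)(1.8) = -0.42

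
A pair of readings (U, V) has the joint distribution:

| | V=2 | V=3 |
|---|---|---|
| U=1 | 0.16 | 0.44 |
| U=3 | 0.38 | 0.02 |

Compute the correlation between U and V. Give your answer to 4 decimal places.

E[U] = 1.8,  E[V] = 2.46
E[UV] = 4.1
Cov(U,V) = E[UV] − E[U]E[V] = 4.1 − (1.8)(2.46) = -0.328
Var(U) = 0.96,  Var(V) = 0.2484
ρ = -0.328 / √(0.96·0.2484) ≈ -0.6717

-0.6717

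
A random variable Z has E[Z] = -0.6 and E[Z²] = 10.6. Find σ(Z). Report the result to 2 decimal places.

Var(Z) = 10.6 − (-0.6)² = 10.24
σ(Z) = √10.24 ≈ 3.20

3.20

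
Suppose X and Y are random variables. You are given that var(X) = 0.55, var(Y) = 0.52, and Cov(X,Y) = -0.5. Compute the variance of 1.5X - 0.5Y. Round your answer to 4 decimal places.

var(1.5X - 0.5Y) = (1.5)²·var(X) + (-0.5)²·var(Y) + 2·(1.5)·(-0.5)·Cov(X,Y)
= 2.25·0.55 + 0.25·0.52 + -1.5·-0.5 = 2.1175

2.1175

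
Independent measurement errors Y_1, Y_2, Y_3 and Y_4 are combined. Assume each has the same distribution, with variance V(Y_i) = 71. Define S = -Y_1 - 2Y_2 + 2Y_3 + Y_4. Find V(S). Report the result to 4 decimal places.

By independence, V(S) = (-1)²V(Y_1) + (-2)²V(Y_2) + (2)²V(Y_3) + (1)²V(Y_4)
= (-1)²·71 + (-2)²·71 + (2)²·71 + (1)²·71 = 710

710.0000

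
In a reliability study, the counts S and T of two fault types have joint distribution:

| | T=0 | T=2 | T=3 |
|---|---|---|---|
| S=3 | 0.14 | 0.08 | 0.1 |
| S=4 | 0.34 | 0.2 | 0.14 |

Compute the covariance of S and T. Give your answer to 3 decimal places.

E[S] = 3.68,  E[T] = 1.28
E[ST] = 4.66
cov(S,T) = E[ST] − E[S]E[T] = 4.66 − (3.68)(1.28) = -0.0504

-0.050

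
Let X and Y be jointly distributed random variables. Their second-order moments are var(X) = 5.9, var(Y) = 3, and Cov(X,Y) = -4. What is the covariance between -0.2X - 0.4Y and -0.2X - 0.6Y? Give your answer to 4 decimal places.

Cov(-0.2X - 0.4Y, -0.2X - 0.6Y) = (-0.2)(-0.2)var(X) + (-0.4)(-0.6)var(Y) + [(-0.2)(-0.6) + (-0.4)(-0.2)]Cov(X,Y)
= 0.04·5.9 + 0.24·3 + 0.2·-4 = 0.156

0.1560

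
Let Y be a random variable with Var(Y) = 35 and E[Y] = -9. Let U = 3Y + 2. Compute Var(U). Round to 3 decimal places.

Var(3Y + 2) = (3)²·Var(Y) = 9·35 = 315

315.000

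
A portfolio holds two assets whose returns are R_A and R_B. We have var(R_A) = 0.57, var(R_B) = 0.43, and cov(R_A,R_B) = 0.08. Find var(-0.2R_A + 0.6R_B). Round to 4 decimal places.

0.1584

var(-0.2R_A + 0.6R_B) = (-0.2)²·var(R_A) + (0.6)²·var(R_B) + 2·(-0.2)·(0.6)·cov(R_A,R_B)
= 0.04·0.57 + 0.36·0.43 + -0.24·0.08 = 0.1584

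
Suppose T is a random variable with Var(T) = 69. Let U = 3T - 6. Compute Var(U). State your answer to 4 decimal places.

621.0000

Var(3T - 6) = (3)²·Var(T) = 9·69 = 621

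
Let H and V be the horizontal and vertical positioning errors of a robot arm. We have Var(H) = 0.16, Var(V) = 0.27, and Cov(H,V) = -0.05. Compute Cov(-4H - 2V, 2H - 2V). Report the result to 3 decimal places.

Cov(-4H - 2V, 2H - 2V) = (-4)(2)Var(H) + (-2)(-2)Var(V) + [(-4)(-2) + (-2)(2)]Cov(H,V)
= -8·0.16 + 4·0.27 + 4·-0.05 = -0.4

-0.400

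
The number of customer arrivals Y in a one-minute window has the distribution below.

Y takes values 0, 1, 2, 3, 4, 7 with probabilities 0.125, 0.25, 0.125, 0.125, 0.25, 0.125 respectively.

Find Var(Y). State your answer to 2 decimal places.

E[Y] = (0)(0.125) + (1)(0.25) + (2)(0.125) + (3)(0.125) + (4)(0.25) + (7)(0.125) = 2.75
E[Y²] = (0)²(0.125) + (1)²(0.25) + (2)²(0.125) + (3)²(0.125) + (4)²(0.25) + (7)²(0.125) = 12
Var(Y) = E[Y²] − (E[Y])² = 12 − (2.75)² = 4.4375

4.44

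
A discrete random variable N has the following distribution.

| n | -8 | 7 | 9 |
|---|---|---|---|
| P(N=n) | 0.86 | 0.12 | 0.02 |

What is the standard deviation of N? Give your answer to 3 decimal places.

5.310

E[N] = (-8)(0.86) + (7)(0.12) + (9)(0.02) = -5.86
E[N²] = (-8)²(0.86) + (7)²(0.12) + (9)²(0.02) = 62.54
Var(N) = E[N²] − (E[N])² = 62.54 − (-5.86)² = 28.2004
sd(N) = √28.2004 ≈ 5.310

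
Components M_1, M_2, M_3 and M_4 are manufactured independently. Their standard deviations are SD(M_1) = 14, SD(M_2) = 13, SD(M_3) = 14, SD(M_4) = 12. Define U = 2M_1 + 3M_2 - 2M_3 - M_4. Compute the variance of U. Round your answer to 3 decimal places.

3233.000

Var(M_1) = 196, Var(M_2) = 169, Var(M_3) = 196, Var(M_4) = 144
By independence, Var(U) = (2)²Var(M_1) + (3)²Var(M_2) + (-2)²Var(M_3) + (-1)²Var(M_4)
= (2)²·196 + (3)²·169 + (-2)²·196 + (-1)²·144 = 3233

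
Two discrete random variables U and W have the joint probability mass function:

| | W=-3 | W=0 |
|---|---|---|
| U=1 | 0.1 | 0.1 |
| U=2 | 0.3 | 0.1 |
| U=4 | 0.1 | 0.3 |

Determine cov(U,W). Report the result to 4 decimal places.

E[U] = 2.6,  E[W] = -1.5
E[UW] = -3.3
cov(U,W) = E[UW] − E[U]E[W] = -3.3 − (2.6)(-1.5) = 0.6

0.6000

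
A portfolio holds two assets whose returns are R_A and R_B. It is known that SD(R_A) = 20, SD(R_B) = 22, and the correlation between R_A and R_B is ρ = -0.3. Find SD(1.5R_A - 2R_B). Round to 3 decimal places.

60.233

V(R_A) = (20)² = 400;  V(R_B) = (22)² = 484
Cov(R_A,R_B) = ρ·SD(R_A)·SD(R_B) = -0.3·20·22 = -132
V(1.5R_A - 2R_B) = (1.5)²·V(R_A) + (-2)²·V(R_B) + 2·(1.5)·(-2)·Cov(R_A,R_B)
= 2.25·400 + 4·484 + -6·-132 = 3628
SD(1.5R_A - 2R_B) = √3628 ≈ 60.233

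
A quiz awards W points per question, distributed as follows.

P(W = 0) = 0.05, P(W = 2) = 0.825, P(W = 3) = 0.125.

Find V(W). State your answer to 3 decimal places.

E[W] = (0)(0.05) + (2)(0.825) + (3)(0.125) = 2.025
E[W²] = (0)²(0.05) + (2)²(0.825) + (3)²(0.125) = 4.425
V(W) = E[W²] − (E[W])² = 4.425 − (2.025)² = 0.324375

0.324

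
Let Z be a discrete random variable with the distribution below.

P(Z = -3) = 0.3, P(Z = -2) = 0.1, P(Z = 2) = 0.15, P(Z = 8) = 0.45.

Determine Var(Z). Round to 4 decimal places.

E[Z] = (-3)(0.3) + (-2)(0.1) + (2)(0.15) + (8)(0.45) = 2.8
E[Z²] = (-3)²(0.3) + (-2)²(0.1) + (2)²(0.15) + (8)²(0.45) = 32.5
Var(Z) = E[Z²] − (E[Z])² = 32.5 − (2.8)² = 24.66

24.6600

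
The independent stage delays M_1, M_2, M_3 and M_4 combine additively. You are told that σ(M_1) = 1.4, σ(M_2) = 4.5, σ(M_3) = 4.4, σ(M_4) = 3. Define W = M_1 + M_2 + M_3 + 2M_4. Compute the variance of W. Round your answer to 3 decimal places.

Var(M_1) = 1.96, Var(M_2) = 20.25, Var(M_3) = 19.36, Var(M_4) = 9
By independence, Var(W) = (1)²Var(M_1) + (1)²Var(M_2) + (1)²Var(M_3) + (2)²Var(M_4)
= (1)²·1.96 + (1)²·20.25 + (1)²·19.36 + (2)²·9 = 77.57

77.570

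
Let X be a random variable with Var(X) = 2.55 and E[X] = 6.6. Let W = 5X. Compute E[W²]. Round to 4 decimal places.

E[5X] = 5·6.6 = 33
Var(5X) = (5)²·2.55 = 63.75
E[W²] = Var(W) + (E[W])² = 63.75 + (33)² = 1152.75

1152.7500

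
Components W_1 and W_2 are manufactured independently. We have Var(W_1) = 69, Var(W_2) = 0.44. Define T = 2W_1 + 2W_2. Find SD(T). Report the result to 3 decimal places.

By independence, Var(T) = (2)²Var(W_1) + (2)²Var(W_2)
= (2)²·69 + (2)²·0.44 = 277.76
SD(T) = √277.76 ≈ 16.666

16.666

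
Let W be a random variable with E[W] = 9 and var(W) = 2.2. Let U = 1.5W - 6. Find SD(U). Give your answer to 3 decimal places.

var(1.5W - 6) = (1.5)²·2.2 = 4.95
SD(U) = √4.95 ≈ 2.225

2.225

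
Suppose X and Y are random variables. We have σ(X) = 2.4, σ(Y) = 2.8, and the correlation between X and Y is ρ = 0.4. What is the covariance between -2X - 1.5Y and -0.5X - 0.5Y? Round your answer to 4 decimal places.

Var(X) = (2.4)² = 5.76;  Var(Y) = (2.8)² = 7.84
Cov(X,Y) = ρ·σ(X)·σ(Y) = 0.4·2.4·2.8 = 2.688
Cov(-2X - 1.5Y, -0.5X - 0.5Y) = (-2)(-0.5)Var(X) + (-1.5)(-0.5)Var(Y) + [(-2)(-0.5) + (-1.5)(-0.5)]Cov(X,Y)
= 1·5.76 + 0.75·7.84 + 1.75·2.688 = 16.344

16.3440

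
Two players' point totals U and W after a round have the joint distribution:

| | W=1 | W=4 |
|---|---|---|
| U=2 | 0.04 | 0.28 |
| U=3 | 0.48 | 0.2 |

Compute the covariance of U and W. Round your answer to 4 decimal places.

-0.3792

E[U] = 2.68,  E[W] = 2.44
E[UW] = 6.16
Cov(U,W) = E[UW] − E[U]E[W] = 6.16 − (2.68)(2.44) = -0.3792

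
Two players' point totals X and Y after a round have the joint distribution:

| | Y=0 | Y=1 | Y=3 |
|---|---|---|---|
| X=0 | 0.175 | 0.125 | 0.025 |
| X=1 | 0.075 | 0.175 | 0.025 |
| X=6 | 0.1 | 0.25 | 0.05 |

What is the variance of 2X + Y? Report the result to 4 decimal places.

E[X] = 2.675,  E[Y] = 0.85,  E[XY] = 2.65
var(X) = 14.675 − (2.675)² = 7.519375;  var(Y) = 1.45 − (0.85)² = 0.7275
Cov(X,Y) = 2.65 − (2.675)(0.85) = 0.37625
var(2X + Y) = (2)²·7.519375 + (1)²·0.7275 + 2·(2)·(1)·0.37625 = 32.31

32.3100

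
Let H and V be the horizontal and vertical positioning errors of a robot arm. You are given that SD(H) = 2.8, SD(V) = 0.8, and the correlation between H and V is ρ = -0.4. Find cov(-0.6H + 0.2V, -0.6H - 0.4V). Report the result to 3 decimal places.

2.664

Var(H) = (2.8)² = 7.84;  Var(V) = (0.8)² = 0.64
cov(H,V) = ρ·SD(H)·SD(V) = -0.4·2.8·0.8 = -0.896
cov(-0.6H + 0.2V, -0.6H - 0.4V) = (-0.6)(-0.6)Var(H) + (0.2)(-0.4)Var(V) + [(-0.6)(-0.4) + (0.2)(-0.6)]cov(H,V)
= 0.36·7.84 + -0.08·0.64 + 0.12·-0.896 = 2.66368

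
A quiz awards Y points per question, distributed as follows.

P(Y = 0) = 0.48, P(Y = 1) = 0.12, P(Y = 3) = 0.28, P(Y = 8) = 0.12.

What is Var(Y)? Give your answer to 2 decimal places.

6.63

E[Y] = (0)(0.48) + (1)(0.12) + (3)(0.28) + (8)(0.12) = 1.92
E[Y²] = (0)²(0.48) + (1)²(0.12) + (3)²(0.28) + (8)²(0.12) = 10.32
Var(Y) = E[Y²] − (E[Y])² = 10.32 − (1.92)² = 6.6336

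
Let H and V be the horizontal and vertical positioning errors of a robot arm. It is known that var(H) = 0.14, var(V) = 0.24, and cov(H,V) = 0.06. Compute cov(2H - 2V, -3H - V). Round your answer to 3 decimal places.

-0.120

cov(2H - 2V, -3H - V) = (2)(-3)var(H) + (-2)(-1)var(V) + [(2)(-1) + (-2)(-3)]cov(H,V)
= -6·0.14 + 2·0.24 + 4·0.06 = -0.12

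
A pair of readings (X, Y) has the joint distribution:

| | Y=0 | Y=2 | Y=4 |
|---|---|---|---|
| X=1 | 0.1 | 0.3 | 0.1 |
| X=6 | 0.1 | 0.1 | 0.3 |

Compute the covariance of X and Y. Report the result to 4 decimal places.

1.0000

E[X] = 3.5,  E[Y] = 2.4
E[XY] = 9.4
Cov(X,Y) = E[XY] − E[X]E[Y] = 9.4 − (3.5)(2.4) = 1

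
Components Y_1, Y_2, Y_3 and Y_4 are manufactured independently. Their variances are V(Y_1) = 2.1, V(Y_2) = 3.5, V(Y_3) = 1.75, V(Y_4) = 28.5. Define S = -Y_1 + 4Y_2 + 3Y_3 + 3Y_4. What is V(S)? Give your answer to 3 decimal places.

330.350

By independence, V(S) = (-1)²V(Y_1) + (4)²V(Y_2) + (3)²V(Y_3) + (3)²V(Y_4)
= (-1)²·2.1 + (4)²·3.5 + (3)²·1.75 + (3)²·28.5 = 330.35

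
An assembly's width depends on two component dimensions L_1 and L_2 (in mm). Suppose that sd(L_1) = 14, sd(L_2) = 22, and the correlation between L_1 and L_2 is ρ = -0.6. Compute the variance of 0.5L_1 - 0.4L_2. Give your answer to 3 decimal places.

200.360

var(L_1) = (14)² = 196;  var(L_2) = (22)² = 484
Cov(L_1,L_2) = ρ·sd(L_1)·sd(L_2) = -0.6·14·22 = -184.8
var(0.5L_1 - 0.4L_2) = (0.5)²·var(L_1) + (-0.4)²·var(L_2) + 2·(0.5)·(-0.4)·Cov(L_1,L_2)
= 0.25·196 + 0.16·484 + -0.4·-184.8 = 200.36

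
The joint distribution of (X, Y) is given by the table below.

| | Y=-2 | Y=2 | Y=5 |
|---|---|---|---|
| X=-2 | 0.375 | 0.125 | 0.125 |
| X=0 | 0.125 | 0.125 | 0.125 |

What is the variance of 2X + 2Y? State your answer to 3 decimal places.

E[X] = -1.25,  E[Y] = 0.75,  E[XY] = -0.25
Var(X) = 2.5 − (-1.25)² = 0.9375;  Var(Y) = 9.25 − (0.75)² = 8.6875
Cov(X,Y) = -0.25 − (-1.25)(0.75) = 0.6875
Var(2X + 2Y) = (2)²·0.9375 + (2)²·8.6875 + 2·(2)·(2)·0.6875 = 44

44.000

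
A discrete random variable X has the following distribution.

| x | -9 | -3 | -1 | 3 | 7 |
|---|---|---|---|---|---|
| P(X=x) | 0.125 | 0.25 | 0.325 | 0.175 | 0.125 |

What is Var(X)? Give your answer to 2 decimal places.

19.76

E[X] = (-9)(0.125) + (-3)(0.25) + (-1)(0.325) + (3)(0.175) + (7)(0.125) = -0.8
E[X²] = (-9)²(0.125) + (-3)²(0.25) + (-1)²(0.325) + (3)²(0.175) + (7)²(0.125) = 20.4
Var(X) = E[X²] − (E[X])² = 20.4 − (-0.8)² = 19.76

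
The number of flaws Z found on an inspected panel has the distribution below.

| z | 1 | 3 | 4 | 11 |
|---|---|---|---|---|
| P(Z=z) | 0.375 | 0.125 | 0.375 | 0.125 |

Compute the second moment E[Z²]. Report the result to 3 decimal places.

E[Z²] = (1)²(0.375) + (3)²(0.125) + (4)²(0.375) + (11)²(0.125) = 22.625

22.625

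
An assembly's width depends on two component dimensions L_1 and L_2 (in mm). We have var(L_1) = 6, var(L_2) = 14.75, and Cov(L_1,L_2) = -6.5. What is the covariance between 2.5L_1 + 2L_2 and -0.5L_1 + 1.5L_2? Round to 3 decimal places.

Cov(2.5L_1 + 2L_2, -0.5L_1 + 1.5L_2) = (2.5)(-0.5)var(L_1) + (2)(1.5)var(L_2) + [(2.5)(1.5) + (2)(-0.5)]Cov(L_1,L_2)
= -1.25·6 + 3·14.75 + 2.75·-6.5 = 18.875

18.875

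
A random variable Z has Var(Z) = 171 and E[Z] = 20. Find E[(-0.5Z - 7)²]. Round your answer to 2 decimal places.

331.75

E[-0.5Z - 7] = -0.5·20 − 7 = -17
Var(-0.5Z - 7) = (-0.5)²·171 = 42.75
E[(-0.5Z - 7)²] = Var((-0.5Z - 7)) + (E[(-0.5Z - 7)])² = 42.75 + (-17)² = 331.75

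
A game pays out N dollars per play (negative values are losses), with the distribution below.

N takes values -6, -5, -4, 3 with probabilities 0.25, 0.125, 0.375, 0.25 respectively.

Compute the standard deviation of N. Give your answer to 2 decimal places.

E[N] = (-6)(0.25) + (-5)(0.125) + (-4)(0.375) + (3)(0.25) = -2.875
E[N²] = (-6)²(0.25) + (-5)²(0.125) + (-4)²(0.375) + (3)²(0.25) = 20.375
var(N) = E[N²] − (E[N])² = 20.375 − (-2.875)² = 12.109375
SD(N) = √12.109375 ≈ 3.48

3.48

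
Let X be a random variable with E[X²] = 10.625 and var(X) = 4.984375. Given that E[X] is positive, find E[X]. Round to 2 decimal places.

2.38

(E[X])² = E[X²] − var(X) = 10.625 − 4.984375 = 5.640625
E[X] = √5.640625 = 2.375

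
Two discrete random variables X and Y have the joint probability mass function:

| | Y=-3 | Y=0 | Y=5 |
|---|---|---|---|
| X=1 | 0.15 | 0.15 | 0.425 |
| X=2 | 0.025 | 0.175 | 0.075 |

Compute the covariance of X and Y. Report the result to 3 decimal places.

E[X] = 1.275,  E[Y] = 1.975
E[XY] = 2.275
Cov(X,Y) = E[XY] − E[X]E[Y] = 2.275 − (1.275)(1.975) = -0.243125

-0.243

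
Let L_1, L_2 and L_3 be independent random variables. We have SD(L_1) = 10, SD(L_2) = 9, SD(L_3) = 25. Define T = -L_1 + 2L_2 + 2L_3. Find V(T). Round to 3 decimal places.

2924.000

V(L_1) = 100, V(L_2) = 81, V(L_3) = 625
By independence, V(T) = (-1)²V(L_1) + (2)²V(L_2) + (2)²V(L_3)
= (-1)²·100 + (2)²·81 + (2)²·625 = 2924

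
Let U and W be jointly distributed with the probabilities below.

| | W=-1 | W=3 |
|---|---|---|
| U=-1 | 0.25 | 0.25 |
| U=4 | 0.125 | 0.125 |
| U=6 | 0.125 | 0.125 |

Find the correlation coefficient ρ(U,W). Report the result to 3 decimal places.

E[U] = 2,  E[W] = 1
E[UW] = 2
Cov(U,W) = E[UW] − E[U]E[W] = 2 − (2)(1) = 0
Var(U) = 9.5,  Var(W) = 4
ρ = 0 / √(9.5·4) ≈ 0.000

0.000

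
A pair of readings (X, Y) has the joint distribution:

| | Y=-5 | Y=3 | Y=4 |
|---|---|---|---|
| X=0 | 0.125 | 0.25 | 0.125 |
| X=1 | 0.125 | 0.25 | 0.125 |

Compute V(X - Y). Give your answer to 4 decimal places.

13.4375

E[X] = 0.5,  E[Y] = 1.25,  E[XY] = 0.625
V(X) = 0.5 − (0.5)² = 0.25;  V(Y) = 14.75 − (1.25)² = 13.1875
cov(X,Y) = 0.625 − (0.5)(1.25) = 0
V(X - Y) = (1)²·0.25 + (-1)²·13.1875 + 2·(1)·(-1)·0 = 13.4375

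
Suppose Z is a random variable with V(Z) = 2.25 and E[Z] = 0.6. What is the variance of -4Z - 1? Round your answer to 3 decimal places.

36.000

V(-4Z - 1) = (-4)²·V(Z) = 16·2.25 = 36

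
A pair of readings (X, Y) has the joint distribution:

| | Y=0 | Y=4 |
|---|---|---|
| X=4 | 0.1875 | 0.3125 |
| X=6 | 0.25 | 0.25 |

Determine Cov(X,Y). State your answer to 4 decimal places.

-0.2500

E[X] = 5,  E[Y] = 2.25
E[XY] = 11
Cov(X,Y) = E[XY] − E[X]E[Y] = 11 − (5)(2.25) = -0.25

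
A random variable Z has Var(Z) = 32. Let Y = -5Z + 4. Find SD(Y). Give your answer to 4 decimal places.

28.2843

Var(-5Z + 4) = (-5)²·32 = 800
SD(Y) = √800 ≈ 28.2843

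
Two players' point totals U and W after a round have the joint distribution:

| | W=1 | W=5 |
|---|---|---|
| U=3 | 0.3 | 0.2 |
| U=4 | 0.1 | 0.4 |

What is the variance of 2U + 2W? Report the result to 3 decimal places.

19.560

E[U] = 3.5,  E[W] = 3.4,  E[UW] = 12.3
V(U) = 12.5 − (3.5)² = 0.25;  V(W) = 15.4 − (3.4)² = 3.84
cov(U,W) = 12.3 − (3.5)(3.4) = 0.4
V(2U + 2W) = (2)²·0.25 + (2)²·3.84 + 2·(2)·(2)·0.4 = 19.56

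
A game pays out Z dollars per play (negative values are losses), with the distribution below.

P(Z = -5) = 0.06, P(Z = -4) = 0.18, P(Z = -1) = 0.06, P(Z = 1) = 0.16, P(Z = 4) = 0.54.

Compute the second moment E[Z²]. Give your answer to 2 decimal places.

13.24

E[Z²] = (-5)²(0.06) + (-4)²(0.18) + (-1)²(0.06) + (1)²(0.16) + (4)²(0.54) = 13.24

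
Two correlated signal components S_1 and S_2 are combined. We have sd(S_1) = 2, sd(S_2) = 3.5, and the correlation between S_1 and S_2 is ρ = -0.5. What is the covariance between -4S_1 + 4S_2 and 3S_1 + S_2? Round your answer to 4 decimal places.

-27.0000

Var(S_1) = (2)² = 4;  Var(S_2) = (3.5)² = 12.25
Cov(S_1,S_2) = ρ·sd(S_1)·sd(S_2) = -0.5·2·3.5 = -3.5
Cov(-4S_1 + 4S_2, 3S_1 + S_2) = (-4)(3)Var(S_1) + (4)(1)Var(S_2) + [(-4)(1) + (4)(3)]Cov(S_1,S_2)
= -12·4 + 4·12.25 + 8·-3.5 = -27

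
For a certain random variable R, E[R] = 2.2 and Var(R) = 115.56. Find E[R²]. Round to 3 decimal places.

120.400

E[R²] = Var(R) + (E[R])² = 115.56 + (2.2)² = 120.4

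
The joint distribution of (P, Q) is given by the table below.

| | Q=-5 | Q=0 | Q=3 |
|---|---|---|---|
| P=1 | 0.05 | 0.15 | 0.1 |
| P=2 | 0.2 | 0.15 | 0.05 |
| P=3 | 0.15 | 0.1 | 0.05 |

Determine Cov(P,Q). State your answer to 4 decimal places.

E[P] = 2,  E[Q] = -1.4
E[PQ] = -3.45
Cov(P,Q) = E[PQ] − E[P]E[Q] = -3.45 − (2)(-1.4) = -0.65

-0.6500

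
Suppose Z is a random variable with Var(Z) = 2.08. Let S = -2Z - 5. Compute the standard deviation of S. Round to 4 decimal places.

2.8844

Var(-2Z - 5) = (-2)²·2.08 = 8.32
σ(S) = √8.32 ≈ 2.8844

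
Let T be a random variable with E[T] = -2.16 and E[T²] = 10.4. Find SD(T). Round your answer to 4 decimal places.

2.3947

Var(T) = 10.4 − (-2.16)² = 5.7344
SD(T) = √5.7344 ≈ 2.3947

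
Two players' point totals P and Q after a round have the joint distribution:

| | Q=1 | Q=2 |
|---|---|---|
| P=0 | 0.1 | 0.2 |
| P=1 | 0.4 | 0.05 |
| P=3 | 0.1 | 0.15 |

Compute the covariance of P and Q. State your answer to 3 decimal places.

E[P] = 1.2,  E[Q] = 1.4
E[PQ] = 1.7
cov(P,Q) = E[PQ] − E[P]E[Q] = 1.7 − (1.2)(1.4) = 0.02

0.020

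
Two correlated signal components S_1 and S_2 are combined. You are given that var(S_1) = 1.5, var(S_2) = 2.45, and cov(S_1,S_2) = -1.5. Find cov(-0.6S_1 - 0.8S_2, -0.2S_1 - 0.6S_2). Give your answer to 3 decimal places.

0.576

cov(-0.6S_1 - 0.8S_2, -0.2S_1 - 0.6S_2) = (-0.6)(-0.2)var(S_1) + (-0.8)(-0.6)var(S_2) + [(-0.6)(-0.6) + (-0.8)(-0.2)]cov(S_1,S_2)
= 0.12·1.5 + 0.48·2.45 + 0.52·-1.5 = 0.576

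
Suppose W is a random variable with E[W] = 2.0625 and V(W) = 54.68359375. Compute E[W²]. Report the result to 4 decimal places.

58.9375

E[W²] = V(W) + (E[W])² = 54.68359375 + (2.0625)² = 58.9375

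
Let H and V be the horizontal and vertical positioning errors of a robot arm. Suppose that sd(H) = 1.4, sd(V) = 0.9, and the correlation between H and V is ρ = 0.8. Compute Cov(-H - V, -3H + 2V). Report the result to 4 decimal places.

Var(H) = (1.4)² = 1.96;  Var(V) = (0.9)² = 0.81
Cov(H,V) = ρ·sd(H)·sd(V) = 0.8·1.4·0.9 = 1.008
Cov(-H - V, -3H + 2V) = (-1)(-3)Var(H) + (-1)(2)Var(V) + [(-1)(2) + (-1)(-3)]Cov(H,V)
= 3·1.96 + -2·0.81 + 1·1.008 = 5.268

5.2680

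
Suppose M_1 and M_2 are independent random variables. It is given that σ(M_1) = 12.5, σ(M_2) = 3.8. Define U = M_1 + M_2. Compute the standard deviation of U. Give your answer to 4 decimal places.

var(M_1) = 156.25, var(M_2) = 14.44
By independence, var(U) = (1)²var(M_1) + (1)²var(M_2)
= (1)²·156.25 + (1)²·14.44 = 170.69
σ(U) = √170.69 ≈ 13.0648

13.0648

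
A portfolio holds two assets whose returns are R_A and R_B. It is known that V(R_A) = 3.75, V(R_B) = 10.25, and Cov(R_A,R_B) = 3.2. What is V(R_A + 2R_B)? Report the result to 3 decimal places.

V(R_A + 2R_B) = (1)²·V(R_A) + (2)²·V(R_B) + 2·(1)·(2)·Cov(R_A,R_B)
= 1·3.75 + 4·10.25 + 4·3.2 = 57.55

57.550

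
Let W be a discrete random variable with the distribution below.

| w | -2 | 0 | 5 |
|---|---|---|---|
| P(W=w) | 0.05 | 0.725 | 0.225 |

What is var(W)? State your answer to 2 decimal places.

4.77

E[W] = (-2)(0.05) + (0)(0.725) + (5)(0.225) = 1.025
E[W²] = (-2)²(0.05) + (0)²(0.725) + (5)²(0.225) = 5.825
var(W) = E[W²] − (E[W])² = 5.825 − (1.025)² = 4.774375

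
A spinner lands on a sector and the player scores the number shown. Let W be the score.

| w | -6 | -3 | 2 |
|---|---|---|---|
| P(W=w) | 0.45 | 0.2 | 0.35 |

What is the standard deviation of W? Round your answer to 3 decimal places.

E[W] = (-6)(0.45) + (-3)(0.2) + (2)(0.35) = -2.6
E[W²] = (-6)²(0.45) + (-3)²(0.2) + (2)²(0.35) = 19.4
Var(W) = E[W²] − (E[W])² = 19.4 − (-2.6)² = 12.64
sd(W) = √12.64 ≈ 3.555

3.555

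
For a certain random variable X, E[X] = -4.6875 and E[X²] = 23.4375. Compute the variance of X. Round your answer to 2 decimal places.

Var(X) = 23.4375 − (-4.6875)² = 1.46484375

1.46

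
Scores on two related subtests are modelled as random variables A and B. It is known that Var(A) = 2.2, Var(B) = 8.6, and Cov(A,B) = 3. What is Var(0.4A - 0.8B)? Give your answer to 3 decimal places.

3.936

Var(0.4A - 0.8B) = (0.4)²·Var(A) + (-0.8)²·Var(B) + 2·(0.4)·(-0.8)·Cov(A,B)
= 0.16·2.2 + 0.64·8.6 + -0.64·3 = 3.936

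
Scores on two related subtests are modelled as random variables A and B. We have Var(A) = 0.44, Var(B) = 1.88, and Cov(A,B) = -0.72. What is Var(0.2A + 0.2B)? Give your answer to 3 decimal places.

Var(0.2A + 0.2B) = (0.2)²·Var(A) + (0.2)²·Var(B) + 2·(0.2)·(0.2)·Cov(A,B)
= 0.04·0.44 + 0.04·1.88 + 0.08·-0.72 = 0.0352

0.035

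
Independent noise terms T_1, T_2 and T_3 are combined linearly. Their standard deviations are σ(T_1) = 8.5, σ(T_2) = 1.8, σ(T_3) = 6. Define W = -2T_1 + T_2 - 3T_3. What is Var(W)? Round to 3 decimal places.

616.240

Var(T_1) = 72.25, Var(T_2) = 3.24, Var(T_3) = 36
By independence, Var(W) = (-2)²Var(T_1) + (1)²Var(T_2) + (-3)²Var(T_3)
= (-2)²·72.25 + (1)²·3.24 + (-3)²·36 = 616.24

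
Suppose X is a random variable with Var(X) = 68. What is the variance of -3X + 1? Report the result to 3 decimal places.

612.000

Var(-3X + 1) = (-3)²·Var(X) = 9·68 = 612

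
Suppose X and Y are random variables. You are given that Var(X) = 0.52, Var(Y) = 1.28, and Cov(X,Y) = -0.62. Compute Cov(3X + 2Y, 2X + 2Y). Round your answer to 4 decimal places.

2.0400

Cov(3X + 2Y, 2X + 2Y) = (3)(2)Var(X) + (2)(2)Var(Y) + [(3)(2) + (2)(2)]Cov(X,Y)
= 6·0.52 + 4·1.28 + 10·-0.62 = 2.04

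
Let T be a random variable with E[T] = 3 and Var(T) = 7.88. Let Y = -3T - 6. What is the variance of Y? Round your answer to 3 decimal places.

70.920

Var(-3T - 6) = (-3)²·Var(T) = 9·7.88 = 70.92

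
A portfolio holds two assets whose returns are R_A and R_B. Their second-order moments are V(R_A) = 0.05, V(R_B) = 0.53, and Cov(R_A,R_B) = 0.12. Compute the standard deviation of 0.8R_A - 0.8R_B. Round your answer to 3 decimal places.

V(0.8R_A - 0.8R_B) = (0.8)²·V(R_A) + (-0.8)²·V(R_B) + 2·(0.8)·(-0.8)·Cov(R_A,R_B)
= 0.64·0.05 + 0.64·0.53 + -1.28·0.12 = 0.2176
SD(0.8R_A - 0.8R_B) = √0.2176 ≈ 0.466

0.466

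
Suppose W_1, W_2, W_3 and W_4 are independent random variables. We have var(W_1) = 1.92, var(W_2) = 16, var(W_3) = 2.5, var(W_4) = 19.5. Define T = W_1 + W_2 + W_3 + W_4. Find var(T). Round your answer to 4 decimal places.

39.9200

By independence, var(T) = (1)²var(W_1) + (1)²var(W_2) + (1)²var(W_3) + (1)²var(W_4)
= (1)²·1.92 + (1)²·16 + (1)²·2.5 + (1)²·19.5 = 39.92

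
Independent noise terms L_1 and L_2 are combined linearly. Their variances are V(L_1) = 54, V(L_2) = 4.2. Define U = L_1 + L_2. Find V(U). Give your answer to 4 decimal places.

58.2000

By independence, V(U) = (1)²V(L_1) + (1)²V(L_2)
= (1)²·54 + (1)²·4.2 = 58.2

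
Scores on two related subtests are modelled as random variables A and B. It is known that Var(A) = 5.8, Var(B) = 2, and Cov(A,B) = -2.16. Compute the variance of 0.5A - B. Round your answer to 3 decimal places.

5.610

Var(0.5A - B) = (0.5)²·Var(A) + (-1)²·Var(B) + 2·(0.5)·(-1)·Cov(A,B)
= 0.25·5.8 + 1·2 + -1·-2.16 = 5.61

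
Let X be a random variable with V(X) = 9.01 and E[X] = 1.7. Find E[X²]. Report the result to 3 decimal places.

E[X²] = V(X) + (E[X])² = 9.01 + (1.7)² = 11.9

11.900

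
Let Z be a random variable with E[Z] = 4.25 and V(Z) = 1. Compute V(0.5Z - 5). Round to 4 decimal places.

V(0.5Z - 5) = (0.5)²·V(Z) = 0.25·1 = 0.25

0.2500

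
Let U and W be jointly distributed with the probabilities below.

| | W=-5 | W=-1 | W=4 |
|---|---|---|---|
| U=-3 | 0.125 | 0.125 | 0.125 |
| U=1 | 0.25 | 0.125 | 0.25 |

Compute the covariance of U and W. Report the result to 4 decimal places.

0.0625

E[U] = -0.5,  E[W] = -0.625
E[UW] = 0.375
Cov(U,W) = E[UW] − E[U]E[W] = 0.375 − (-0.5)(-0.625) = 0.0625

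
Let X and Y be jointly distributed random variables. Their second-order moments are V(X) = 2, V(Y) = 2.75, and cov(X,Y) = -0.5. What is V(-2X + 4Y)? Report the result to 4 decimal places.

V(-2X + 4Y) = (-2)²·V(X) + (4)²·V(Y) + 2·(-2)·(4)·cov(X,Y)
= 4·2 + 16·2.75 + -16·-0.5 = 60

60.0000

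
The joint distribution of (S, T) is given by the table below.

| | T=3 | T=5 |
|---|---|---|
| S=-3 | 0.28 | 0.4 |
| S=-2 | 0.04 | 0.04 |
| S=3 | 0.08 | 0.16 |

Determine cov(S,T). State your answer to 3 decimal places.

0.176

E[S] = -1.48,  E[T] = 4.2
E[ST] = -6.04
cov(S,T) = E[ST] − E[S]E[T] = -6.04 − (-1.48)(4.2) = 0.176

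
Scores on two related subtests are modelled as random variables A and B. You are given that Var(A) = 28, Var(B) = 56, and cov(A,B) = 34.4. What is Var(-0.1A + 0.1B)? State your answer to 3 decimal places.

0.152

Var(-0.1A + 0.1B) = (-0.1)²·Var(A) + (0.1)²·Var(B) + 2·(-0.1)·(0.1)·cov(A,B)
= 0.01·28 + 0.01·56 + -0.02·34.4 = 0.152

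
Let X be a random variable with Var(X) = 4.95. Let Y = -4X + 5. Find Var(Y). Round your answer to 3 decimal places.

Var(-4X + 5) = (-4)²·Var(X) = 16·4.95 = 79.2

79.200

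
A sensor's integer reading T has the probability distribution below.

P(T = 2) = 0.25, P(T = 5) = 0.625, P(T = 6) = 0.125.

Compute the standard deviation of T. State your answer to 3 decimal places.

1.409

E[T] = (2)(0.25) + (5)(0.625) + (6)(0.125) = 4.375
E[T²] = (2)²(0.25) + (5)²(0.625) + (6)²(0.125) = 21.125
Var(T) = E[T²] − (E[T])² = 21.125 − (4.375)² = 1.984375
SD(T) = √1.984375 ≈ 1.409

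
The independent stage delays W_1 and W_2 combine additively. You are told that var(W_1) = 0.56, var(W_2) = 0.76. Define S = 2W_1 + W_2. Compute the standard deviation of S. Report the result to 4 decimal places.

By independence, var(S) = (2)²var(W_1) + (1)²var(W_2)
= (2)²·0.56 + (1)²·0.76 = 3
sd(S) = √3 ≈ 1.7321

1.7321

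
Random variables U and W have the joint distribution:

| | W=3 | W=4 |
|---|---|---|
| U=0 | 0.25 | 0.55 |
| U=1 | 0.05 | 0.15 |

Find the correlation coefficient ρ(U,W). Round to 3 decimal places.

E[U] = 0.2,  E[W] = 3.7
E[UW] = 0.75
Cov(U,W) = E[UW] − E[U]E[W] = 0.75 − (0.2)(3.7) = 0.01
Var(U) = 0.16,  Var(W) = 0.21
ρ = 0.01 / √(0.16·0.21) ≈ 0.055

0.055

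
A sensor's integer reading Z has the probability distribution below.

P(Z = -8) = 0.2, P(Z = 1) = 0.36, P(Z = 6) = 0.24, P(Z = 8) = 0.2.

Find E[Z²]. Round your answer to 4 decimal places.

E[Z²] = (-8)²(0.2) + (1)²(0.36) + (6)²(0.24) + (8)²(0.2) = 34.6

34.6000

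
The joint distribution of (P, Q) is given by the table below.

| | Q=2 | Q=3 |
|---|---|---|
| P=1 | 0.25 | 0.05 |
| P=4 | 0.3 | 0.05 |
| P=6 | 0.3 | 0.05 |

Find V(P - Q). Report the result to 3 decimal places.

E[P] = 3.8,  E[Q] = 2.15,  E[PQ] = 8.15
V(P) = 18.5 − (3.8)² = 4.06;  V(Q) = 4.75 − (2.15)² = 0.1275
cov(P,Q) = 8.15 − (3.8)(2.15) = -0.02
V(P - Q) = (1)²·4.06 + (-1)²·0.1275 + 2·(1)·(-1)·-0.02 = 4.2275

4.228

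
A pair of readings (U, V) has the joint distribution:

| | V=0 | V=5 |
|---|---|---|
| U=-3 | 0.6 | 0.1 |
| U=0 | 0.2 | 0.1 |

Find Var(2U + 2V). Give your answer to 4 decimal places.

E[U] = -2.1,  E[V] = 1,  E[UV] = -1.5
Var(U) = 6.3 − (-2.1)² = 1.89;  Var(V) = 5 − (1)² = 4
Cov(U,V) = -1.5 − (-2.1)(1) = 0.6
Var(2U + 2V) = (2)²·1.89 + (2)²·4 + 2·(2)·(2)·0.6 = 28.36

28.3600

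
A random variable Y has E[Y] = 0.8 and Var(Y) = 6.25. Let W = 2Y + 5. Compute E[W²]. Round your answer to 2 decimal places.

68.56

E[2Y + 5] = 2·0.8 + 5 = 6.6
Var(2Y + 5) = (2)²·6.25 = 25
E[W²] = Var(W) + (E[W])² = 25 + (6.6)² = 68.56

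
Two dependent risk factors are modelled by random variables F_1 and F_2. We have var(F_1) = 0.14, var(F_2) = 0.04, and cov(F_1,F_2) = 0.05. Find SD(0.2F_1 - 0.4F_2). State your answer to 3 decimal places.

var(0.2F_1 - 0.4F_2) = (0.2)²·var(F_1) + (-0.4)²·var(F_2) + 2·(0.2)·(-0.4)·cov(F_1,F_2)
= 0.04·0.14 + 0.16·0.04 + -0.16·0.05 = 0.004
SD(0.2F_1 - 0.4F_2) = √0.004 ≈ 0.063

0.063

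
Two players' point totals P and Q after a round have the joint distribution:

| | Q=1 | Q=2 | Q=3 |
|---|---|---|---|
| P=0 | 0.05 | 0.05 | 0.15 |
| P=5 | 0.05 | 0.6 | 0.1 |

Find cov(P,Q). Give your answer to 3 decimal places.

-0.313

E[P] = 3.75,  E[Q] = 2.15
E[PQ] = 7.75
cov(P,Q) = E[PQ] − E[P]E[Q] = 7.75 − (3.75)(2.15) = -0.3125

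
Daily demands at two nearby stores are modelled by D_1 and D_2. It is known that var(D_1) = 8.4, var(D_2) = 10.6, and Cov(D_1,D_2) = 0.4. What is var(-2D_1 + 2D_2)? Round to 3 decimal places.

var(-2D_1 + 2D_2) = (-2)²·var(D_1) + (2)²·var(D_2) + 2·(-2)·(2)·Cov(D_1,D_2)
= 4·8.4 + 4·10.6 + -8·0.4 = 72.8

72.800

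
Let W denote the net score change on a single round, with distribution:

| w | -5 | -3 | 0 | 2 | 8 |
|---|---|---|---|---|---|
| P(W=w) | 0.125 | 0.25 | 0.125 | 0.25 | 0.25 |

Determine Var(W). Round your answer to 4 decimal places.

E[W] = (-5)(0.125) + (-3)(0.25) + (0)(0.125) + (2)(0.25) + (8)(0.25) = 1.125
E[W²] = (-5)²(0.125) + (-3)²(0.25) + (0)²(0.125) + (2)²(0.25) + (8)²(0.25) = 22.375
Var(W) = E[W²] − (E[W])² = 22.375 − (1.125)² = 21.109375

21.1094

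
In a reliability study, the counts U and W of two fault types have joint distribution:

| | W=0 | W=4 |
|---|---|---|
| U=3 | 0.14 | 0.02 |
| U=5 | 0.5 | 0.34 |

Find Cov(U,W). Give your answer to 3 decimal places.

E[U] = 4.68,  E[W] = 1.44
E[UW] = 7.04
Cov(U,W) = E[UW] − E[U]E[W] = 7.04 − (4.68)(1.44) = 0.3008

0.301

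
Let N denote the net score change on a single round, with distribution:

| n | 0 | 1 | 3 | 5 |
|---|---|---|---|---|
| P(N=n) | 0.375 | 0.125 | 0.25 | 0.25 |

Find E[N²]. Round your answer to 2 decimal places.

E[N²] = (0)²(0.375) + (1)²(0.125) + (3)²(0.25) + (5)²(0.25) = 8.625

8.63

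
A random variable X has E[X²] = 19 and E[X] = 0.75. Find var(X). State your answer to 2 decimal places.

18.44

var(X) = 19 − (0.75)² = 18.4375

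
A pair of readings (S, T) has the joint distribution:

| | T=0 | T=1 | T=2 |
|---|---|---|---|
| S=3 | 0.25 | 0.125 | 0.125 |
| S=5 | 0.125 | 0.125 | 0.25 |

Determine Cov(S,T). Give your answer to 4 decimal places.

0.2500

E[S] = 4,  E[T] = 1
E[ST] = 4.25
Cov(S,T) = E[ST] − E[S]E[T] = 4.25 − (4)(1) = 0.25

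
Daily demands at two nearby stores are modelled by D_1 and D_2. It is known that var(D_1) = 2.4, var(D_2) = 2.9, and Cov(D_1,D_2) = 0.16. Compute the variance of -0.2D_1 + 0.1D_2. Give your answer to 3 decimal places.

0.119

var(-0.2D_1 + 0.1D_2) = (-0.2)²·var(D_1) + (0.1)²·var(D_2) + 2·(-0.2)·(0.1)·Cov(D_1,D_2)
= 0.04·2.4 + 0.01·2.9 + -0.04·0.16 = 0.1186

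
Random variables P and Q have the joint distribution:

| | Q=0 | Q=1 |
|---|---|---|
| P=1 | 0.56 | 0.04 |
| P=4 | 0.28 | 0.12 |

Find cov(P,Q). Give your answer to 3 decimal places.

E[P] = 2.2,  E[Q] = 0.16
E[PQ] = 0.52
cov(P,Q) = E[PQ] − E[P]E[Q] = 0.52 − (2.2)(0.16) = 0.168

0.168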